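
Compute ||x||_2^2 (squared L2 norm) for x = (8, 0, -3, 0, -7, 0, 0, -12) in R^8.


Non-zero entries: [(0, 8), (2, -3), (4, -7), (7, -12)]
Squares: [64, 9, 49, 144]
||x||_2^2 = sum = 266.

266


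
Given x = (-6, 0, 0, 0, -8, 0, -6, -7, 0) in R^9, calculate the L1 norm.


Non-zero entries: [(0, -6), (4, -8), (6, -6), (7, -7)]
Absolute values: [6, 8, 6, 7]
||x||_1 = sum = 27.

27


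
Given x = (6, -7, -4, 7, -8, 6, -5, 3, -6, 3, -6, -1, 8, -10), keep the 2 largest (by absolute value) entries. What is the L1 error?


Sorted |x_i| descending: [10, 8, 8, 7, 7, 6, 6, 6, 6, 5, 4, 3, 3, 1]
Keep top 2: [10, 8]
Tail entries: [8, 7, 7, 6, 6, 6, 6, 5, 4, 3, 3, 1]
L1 error = sum of tail = 62.

62


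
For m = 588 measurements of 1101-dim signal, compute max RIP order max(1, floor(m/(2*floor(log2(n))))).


floor(log2(1101)) = 10.
2*10 = 20.
m/(2*floor(log2(n))) = 588/20 ≈ 29.4.
floor = 29.
k = max(1, 29) = 29.

29


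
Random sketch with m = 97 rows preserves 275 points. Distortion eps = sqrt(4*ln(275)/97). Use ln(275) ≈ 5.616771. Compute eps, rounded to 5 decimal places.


ln(275) ≈ 5.616771.
4*ln(N)/m ≈ 4*5.616771/97 ≈ 0.23161942.
eps = sqrt(0.23161942) ≈ 0.4812686 ≈ 0.48127.

0.48127


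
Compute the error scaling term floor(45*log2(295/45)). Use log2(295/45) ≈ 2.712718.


log2(n/k) = log2(295/45) ≈ 2.712718.
k*log2(n/k) ≈ 45*2.712718 = 122.07231.
floor(122.07231) = 122.

122


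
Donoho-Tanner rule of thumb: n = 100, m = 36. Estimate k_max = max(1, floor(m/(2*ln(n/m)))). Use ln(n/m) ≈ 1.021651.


n/m = 100/36 = 25/9.
ln(n/m) ≈ 1.021651.
2*ln(n/m) ≈ 2.043302.
m/(2*ln(n/m)) ≈ 36/2.043302 ≈ 17.6185.
floor = 17.
k_max = max(1, 17) = 17.

17


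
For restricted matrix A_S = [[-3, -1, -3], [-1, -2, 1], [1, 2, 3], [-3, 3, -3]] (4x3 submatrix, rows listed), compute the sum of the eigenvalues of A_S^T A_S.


Sum of eigenvalues of A_S^T A_S = trace(A_S^T A_S) = sum of squared column norms of A_S.
A_S^T A_S diagonal: [20, 18, 28].
trace = 20 + 18 + 28 = 66.

66


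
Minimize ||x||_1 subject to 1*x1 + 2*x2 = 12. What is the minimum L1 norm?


Axis intercepts:
  x1 = 12, x2 = 0: L1 = 12
  x1 = 0, x2 = 6: L1 = 6
x* = (0, 6)
||x*||_1 = 6.

6


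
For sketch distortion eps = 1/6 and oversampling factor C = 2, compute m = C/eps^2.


1/eps = 6.
(1/eps)^2 = 36.
m = 2*36 = 72.

72


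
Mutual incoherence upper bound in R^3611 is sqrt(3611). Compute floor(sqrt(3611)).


60^2 = 3600 <= 3611 < 3721 = 61^2, so 60 <= sqrt(3611) < 61.
floor(sqrt(3611)) = 60.

60


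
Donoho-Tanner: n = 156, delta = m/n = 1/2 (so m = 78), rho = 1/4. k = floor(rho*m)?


m = 1/2*156 = 78.
rho = 1/4.
rho*m = 1/4*78 = 19.5.
k = floor(19.5) = 19.

19


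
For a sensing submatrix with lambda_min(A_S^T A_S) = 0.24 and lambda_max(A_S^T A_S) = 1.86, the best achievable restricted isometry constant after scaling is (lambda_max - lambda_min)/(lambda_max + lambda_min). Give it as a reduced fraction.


lambda_max - lambda_min = 1.86 - 0.24 = 1.62.
lambda_max + lambda_min = 1.86 + 0.24 = 2.10.
delta = 1.62/2.10 = 162/210 = 27/35.

27/35


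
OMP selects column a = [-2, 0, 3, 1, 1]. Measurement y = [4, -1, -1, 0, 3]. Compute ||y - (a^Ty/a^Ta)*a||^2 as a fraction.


a^T a = 15.
a^T y = -8.
coeff = -8/15 = -8/15.
||r||^2 = 341/15.

341/15


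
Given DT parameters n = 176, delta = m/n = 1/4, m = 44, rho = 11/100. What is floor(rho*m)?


m = 1/4*176 = 44.
rho = 11/100.
rho*m = 11/100*44 = 4.84.
k = floor(4.84) = 4.

4


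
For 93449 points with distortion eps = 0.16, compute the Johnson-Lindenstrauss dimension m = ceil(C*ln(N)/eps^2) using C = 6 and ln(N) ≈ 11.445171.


ln(93449) ≈ 11.445171.
eps^2 = 0.16^2 = 0.0256.
C*ln(N)/eps^2 ≈ 6*11.445171/0.0256 ≈ 2682.462.
m = ceil(2682.462) = 2683.

2683


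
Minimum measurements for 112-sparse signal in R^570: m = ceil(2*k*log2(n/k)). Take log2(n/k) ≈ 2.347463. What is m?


log2(n/k) = log2(570/112) ≈ 2.347463.
2*k*log2(n/k) ≈ 2*112*2.347463 = 525.831712.
m = ceil(525.831712) = 526.

526


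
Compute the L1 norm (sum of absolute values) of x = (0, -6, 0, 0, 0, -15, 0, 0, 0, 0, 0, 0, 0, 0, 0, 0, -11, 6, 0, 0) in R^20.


Non-zero entries: [(1, -6), (5, -15), (16, -11), (17, 6)]
Absolute values: [6, 15, 11, 6]
||x||_1 = sum = 38.

38


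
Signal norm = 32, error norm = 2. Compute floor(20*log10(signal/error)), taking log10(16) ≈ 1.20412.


||x||/||e|| = 32/2 = 16.
log10(16) ≈ 1.20412.
20*log10(||x||/||e||) ≈ 20*1.20412 = 24.0824.
floor(24.0824) = 24.

24


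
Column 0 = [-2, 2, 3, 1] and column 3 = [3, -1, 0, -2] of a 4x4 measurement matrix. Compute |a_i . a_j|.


Inner product: -2*3 + 2*-1 + 3*0 + 1*-2
Products: [-6, -2, 0, -2]
Sum = -10.
|dot| = 10.

10


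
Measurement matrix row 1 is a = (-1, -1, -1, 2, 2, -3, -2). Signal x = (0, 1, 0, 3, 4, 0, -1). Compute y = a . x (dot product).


Non-zero terms: ['-1*1', '2*3', '2*4', '-2*-1']
Products: [-1, 6, 8, 2]
y = sum = 15.

15


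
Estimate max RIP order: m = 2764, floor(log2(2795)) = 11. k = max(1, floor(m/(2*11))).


floor(log2(2795)) = 11.
2*11 = 22.
m/(2*floor(log2(n))) = 2764/22 ≈ 125.6364.
floor = 125.
k = max(1, 125) = 125.

125


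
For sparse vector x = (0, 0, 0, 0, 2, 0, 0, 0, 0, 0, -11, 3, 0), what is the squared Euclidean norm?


Non-zero entries: [(4, 2), (10, -11), (11, 3)]
Squares: [4, 121, 9]
||x||_2^2 = sum = 134.

134


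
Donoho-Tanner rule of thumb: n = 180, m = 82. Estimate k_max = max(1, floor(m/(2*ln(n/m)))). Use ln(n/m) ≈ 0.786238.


n/m = 180/82 = 90/41.
ln(n/m) ≈ 0.786238.
2*ln(n/m) ≈ 1.572476.
m/(2*ln(n/m)) ≈ 82/1.572476 ≈ 52.1471.
floor = 52.
k_max = max(1, 52) = 52.

52


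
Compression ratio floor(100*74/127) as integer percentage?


100*m/n = 100*74/127 ≈ 58.2677.
floor = 58.

58


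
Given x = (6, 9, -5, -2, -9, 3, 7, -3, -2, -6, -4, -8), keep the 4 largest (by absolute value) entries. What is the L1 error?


Sorted |x_i| descending: [9, 9, 8, 7, 6, 6, 5, 4, 3, 3, 2, 2]
Keep top 4: [9, 9, 8, 7]
Tail entries: [6, 6, 5, 4, 3, 3, 2, 2]
L1 error = sum of tail = 31.

31


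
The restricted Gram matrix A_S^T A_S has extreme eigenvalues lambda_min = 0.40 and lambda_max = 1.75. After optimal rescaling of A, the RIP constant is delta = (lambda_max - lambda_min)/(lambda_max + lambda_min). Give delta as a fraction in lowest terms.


lambda_max - lambda_min = 1.75 - 0.40 = 1.35.
lambda_max + lambda_min = 1.75 + 0.40 = 2.15.
delta = 1.35/2.15 = 135/215 = 27/43.

27/43


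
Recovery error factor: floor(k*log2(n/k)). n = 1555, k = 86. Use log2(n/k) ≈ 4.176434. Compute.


log2(n/k) = log2(1555/86) ≈ 4.176434.
k*log2(n/k) ≈ 86*4.176434 = 359.173324.
floor(359.173324) = 359.

359


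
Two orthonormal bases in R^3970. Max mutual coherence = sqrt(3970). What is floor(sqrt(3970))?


63^2 = 3969 <= 3970 < 4096 = 64^2, so 63 <= sqrt(3970) < 64.
floor(sqrt(3970)) = 63.

63


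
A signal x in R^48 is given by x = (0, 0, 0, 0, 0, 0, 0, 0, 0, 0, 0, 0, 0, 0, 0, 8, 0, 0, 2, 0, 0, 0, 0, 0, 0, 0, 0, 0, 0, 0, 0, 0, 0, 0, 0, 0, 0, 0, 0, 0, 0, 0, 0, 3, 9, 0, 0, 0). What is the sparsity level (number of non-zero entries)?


Non-zero positions: [15, 18, 43, 44].
Sparsity = 4.

4


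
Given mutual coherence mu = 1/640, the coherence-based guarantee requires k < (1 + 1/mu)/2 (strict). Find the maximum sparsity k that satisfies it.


1/mu = 640.
1 + 1/mu = 641.
(1 + 1/mu)/2 = 320.5 is not an integer, so k_max = floor(320.5) = 320.

320


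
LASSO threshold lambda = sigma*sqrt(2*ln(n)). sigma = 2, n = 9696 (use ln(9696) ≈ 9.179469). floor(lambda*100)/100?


ln(9696) ≈ 9.179469.
2*ln(n) ≈ 18.358938.
sqrt(2*ln(n)) ≈ sqrt(18.358938) ≈ 4.284733.
lambda ≈ 2*4.284733 = 8.569466.
floor(lambda*100)/100 = 8.56.

8.56


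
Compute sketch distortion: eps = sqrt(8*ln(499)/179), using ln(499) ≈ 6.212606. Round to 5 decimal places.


ln(499) ≈ 6.212606.
8*ln(N)/m ≈ 8*6.212606/179 ≈ 0.27765837.
eps = sqrt(0.27765837) ≈ 0.526933 ≈ 0.52693.

0.52693


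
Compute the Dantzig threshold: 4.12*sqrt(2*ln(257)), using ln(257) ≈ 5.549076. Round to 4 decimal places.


ln(257) ≈ 5.549076.
2*ln(n) ≈ 11.098152.
sqrt(2*ln(n)) ≈ sqrt(11.098152) ≈ 3.331389.
threshold ≈ 4.12*3.331389 = 13.72532268 ≈ 13.7253.

13.7253


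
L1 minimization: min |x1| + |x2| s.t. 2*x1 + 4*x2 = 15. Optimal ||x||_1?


Axis intercepts:
  x1 = 15/2, x2 = 0: L1 = 15/2
  x1 = 0, x2 = 15/4: L1 = 15/4
x* = (0, 15/4)
||x*||_1 = 15/4.

15/4


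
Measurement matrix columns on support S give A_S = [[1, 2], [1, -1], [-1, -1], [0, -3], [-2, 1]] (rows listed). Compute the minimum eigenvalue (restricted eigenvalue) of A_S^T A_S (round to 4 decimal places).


A_S^T A_S = [[7, 0], [0, 16]].
trace = 23.
det = 112.
disc = trace^2 - 4*det = 529 - 4*112 = 81.
sqrt(81) = 9.
lam_min = (23 - 9)/2 = 7 = 7.0000.

7.0000


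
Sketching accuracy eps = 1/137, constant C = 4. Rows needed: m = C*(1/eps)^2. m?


1/eps = 137.
(1/eps)^2 = 18769.
m = 4*18769 = 75076.

75076


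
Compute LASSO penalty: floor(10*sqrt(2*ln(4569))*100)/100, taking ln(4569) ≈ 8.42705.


ln(4569) ≈ 8.42705.
2*ln(n) ≈ 16.8541.
sqrt(2*ln(n)) ≈ sqrt(16.8541) ≈ 4.105375.
lambda ≈ 10*4.105375 = 41.05375.
floor(lambda*100)/100 = 41.05.

41.05


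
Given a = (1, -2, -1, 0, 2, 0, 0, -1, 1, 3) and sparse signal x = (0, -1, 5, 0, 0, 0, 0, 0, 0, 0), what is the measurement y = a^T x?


Non-zero terms: ['-2*-1', '-1*5']
Products: [2, -5]
y = sum = -3.

-3


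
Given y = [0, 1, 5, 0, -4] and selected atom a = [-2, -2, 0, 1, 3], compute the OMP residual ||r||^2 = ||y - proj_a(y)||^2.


a^T a = 18.
a^T y = -14.
coeff = -14/18 = -7/9.
||r||^2 = 280/9.

280/9


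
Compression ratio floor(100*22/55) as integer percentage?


100*m/n = 100*22/55 ≈ 40.0.
floor = 40.

40


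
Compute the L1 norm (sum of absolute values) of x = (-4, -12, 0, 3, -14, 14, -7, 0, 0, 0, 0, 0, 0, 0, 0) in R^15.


Non-zero entries: [(0, -4), (1, -12), (3, 3), (4, -14), (5, 14), (6, -7)]
Absolute values: [4, 12, 3, 14, 14, 7]
||x||_1 = sum = 54.

54


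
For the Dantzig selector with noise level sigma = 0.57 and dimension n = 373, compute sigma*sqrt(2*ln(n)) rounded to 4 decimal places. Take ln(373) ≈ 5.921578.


ln(373) ≈ 5.921578.
2*ln(n) ≈ 11.843156.
sqrt(2*ln(n)) ≈ sqrt(11.843156) ≈ 3.441389.
threshold ≈ 0.57*3.441389 = 1.96159173 ≈ 1.9616.

1.9616


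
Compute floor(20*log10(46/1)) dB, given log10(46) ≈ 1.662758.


||x||/||e|| = 46/1 = 46.
log10(46) ≈ 1.662758.
20*log10(||x||/||e||) ≈ 20*1.662758 = 33.25516.
floor(33.25516) = 33.

33


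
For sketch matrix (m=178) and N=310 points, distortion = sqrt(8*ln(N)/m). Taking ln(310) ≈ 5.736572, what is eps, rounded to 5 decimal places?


ln(310) ≈ 5.736572.
8*ln(N)/m ≈ 8*5.736572/178 ≈ 0.25782346.
eps = sqrt(0.25782346) ≈ 0.5077632 ≈ 0.50776.

0.50776


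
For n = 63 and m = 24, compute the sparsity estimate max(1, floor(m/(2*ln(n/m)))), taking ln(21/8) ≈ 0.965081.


n/m = 63/24 = 21/8.
ln(n/m) ≈ 0.965081.
2*ln(n/m) ≈ 1.930162.
m/(2*ln(n/m)) ≈ 24/1.930162 ≈ 12.4342.
floor = 12.
k_max = max(1, 12) = 12.

12


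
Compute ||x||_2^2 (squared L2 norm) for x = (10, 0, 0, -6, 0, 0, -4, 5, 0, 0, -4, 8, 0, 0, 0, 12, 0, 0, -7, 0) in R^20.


Non-zero entries: [(0, 10), (3, -6), (6, -4), (7, 5), (10, -4), (11, 8), (15, 12), (18, -7)]
Squares: [100, 36, 16, 25, 16, 64, 144, 49]
||x||_2^2 = sum = 450.

450


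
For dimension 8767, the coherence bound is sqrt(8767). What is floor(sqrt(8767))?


93^2 = 8649 <= 8767 < 8836 = 94^2, so 93 <= sqrt(8767) < 94.
floor(sqrt(8767)) = 93.

93


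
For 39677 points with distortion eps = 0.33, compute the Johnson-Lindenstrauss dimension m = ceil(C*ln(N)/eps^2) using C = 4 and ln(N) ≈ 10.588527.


ln(39677) ≈ 10.588527.
eps^2 = 0.33^2 = 0.1089.
C*ln(N)/eps^2 ≈ 4*10.588527/0.1089 ≈ 388.9266.
m = ceil(388.9266) = 389.

389


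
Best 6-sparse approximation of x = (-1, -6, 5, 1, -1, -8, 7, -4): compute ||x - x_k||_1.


Sorted |x_i| descending: [8, 7, 6, 5, 4, 1, 1, 1]
Keep top 6: [8, 7, 6, 5, 4, 1]
Tail entries: [1, 1]
L1 error = sum of tail = 2.

2


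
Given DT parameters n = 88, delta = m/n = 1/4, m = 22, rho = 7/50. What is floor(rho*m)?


m = 1/4*88 = 22.
rho = 7/50.
rho*m = 7/50*22 = 3.08.
k = floor(3.08) = 3.

3


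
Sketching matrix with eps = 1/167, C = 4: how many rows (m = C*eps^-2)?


1/eps = 167.
(1/eps)^2 = 27889.
m = 4*27889 = 111556.

111556


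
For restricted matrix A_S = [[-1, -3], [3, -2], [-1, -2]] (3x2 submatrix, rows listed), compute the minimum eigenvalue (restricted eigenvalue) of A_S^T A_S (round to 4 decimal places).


A_S^T A_S = [[11, -1], [-1, 17]].
trace = 28.
det = 186.
disc = trace^2 - 4*det = 784 - 4*186 = 40.
sqrt(40) ≈ 6.324555.
lam_min = (28 - sqrt(40))/2 ≈ (28 - 6.324555)/2 = 10.8377225 ≈ 10.8377.

10.8377


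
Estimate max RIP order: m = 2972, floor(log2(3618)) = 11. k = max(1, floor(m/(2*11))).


floor(log2(3618)) = 11.
2*11 = 22.
m/(2*floor(log2(n))) = 2972/22 ≈ 135.0909.
floor = 135.
k = max(1, 135) = 135.

135


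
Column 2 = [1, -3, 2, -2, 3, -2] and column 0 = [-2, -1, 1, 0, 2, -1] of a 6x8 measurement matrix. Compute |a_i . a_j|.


Inner product: 1*-2 + -3*-1 + 2*1 + -2*0 + 3*2 + -2*-1
Products: [-2, 3, 2, 0, 6, 2]
Sum = 11.
|dot| = 11.

11


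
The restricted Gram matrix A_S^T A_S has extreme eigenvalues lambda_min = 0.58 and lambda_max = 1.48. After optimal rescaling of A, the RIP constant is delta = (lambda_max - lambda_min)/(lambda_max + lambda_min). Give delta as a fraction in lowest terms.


lambda_max - lambda_min = 1.48 - 0.58 = 0.90.
lambda_max + lambda_min = 1.48 + 0.58 = 2.06.
delta = 0.90/2.06 = 90/206 = 45/103.

45/103


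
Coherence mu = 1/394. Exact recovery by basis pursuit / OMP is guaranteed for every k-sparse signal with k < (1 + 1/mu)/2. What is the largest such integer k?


1/mu = 394.
1 + 1/mu = 395.
(1 + 1/mu)/2 = 197.5 is not an integer, so k_max = floor(197.5) = 197.

197


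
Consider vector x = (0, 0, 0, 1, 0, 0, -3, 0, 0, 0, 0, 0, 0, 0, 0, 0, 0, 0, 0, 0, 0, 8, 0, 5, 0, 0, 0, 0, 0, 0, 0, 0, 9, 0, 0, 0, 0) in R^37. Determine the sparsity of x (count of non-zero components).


Non-zero positions: [3, 6, 21, 23, 32].
Sparsity = 5.

5


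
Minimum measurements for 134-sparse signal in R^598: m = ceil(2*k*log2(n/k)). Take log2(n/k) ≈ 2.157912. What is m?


log2(n/k) = log2(598/134) ≈ 2.157912.
2*k*log2(n/k) ≈ 2*134*2.157912 = 578.320416.
m = ceil(578.320416) = 579.

579


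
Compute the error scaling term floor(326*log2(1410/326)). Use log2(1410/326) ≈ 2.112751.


log2(n/k) = log2(1410/326) ≈ 2.112751.
k*log2(n/k) ≈ 326*2.112751 = 688.756826.
floor(688.756826) = 688.

688


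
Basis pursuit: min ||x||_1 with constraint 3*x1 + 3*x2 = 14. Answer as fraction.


Axis intercepts:
  x1 = 14/3, x2 = 0: L1 = 14/3
  x1 = 0, x2 = 14/3: L1 = 14/3
x* = (14/3, 0)
||x*||_1 = 14/3.

14/3


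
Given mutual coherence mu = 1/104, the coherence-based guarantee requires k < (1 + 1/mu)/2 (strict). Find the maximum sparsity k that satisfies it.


1/mu = 104.
1 + 1/mu = 105.
(1 + 1/mu)/2 = 52.5 is not an integer, so k_max = floor(52.5) = 52.

52


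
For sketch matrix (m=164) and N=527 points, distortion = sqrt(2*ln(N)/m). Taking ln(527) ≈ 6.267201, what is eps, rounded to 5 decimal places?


ln(527) ≈ 6.267201.
2*ln(N)/m ≈ 2*6.267201/164 ≈ 0.07642928.
eps = sqrt(0.07642928) ≈ 0.2764585 ≈ 0.27646.

0.27646


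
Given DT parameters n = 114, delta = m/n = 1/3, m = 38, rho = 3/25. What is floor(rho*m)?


m = 1/3*114 = 38.
rho = 3/25.
rho*m = 3/25*38 = 4.56.
k = floor(4.56) = 4.

4


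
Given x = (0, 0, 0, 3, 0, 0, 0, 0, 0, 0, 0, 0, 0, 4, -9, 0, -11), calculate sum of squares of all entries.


Non-zero entries: [(3, 3), (13, 4), (14, -9), (16, -11)]
Squares: [9, 16, 81, 121]
||x||_2^2 = sum = 227.

227


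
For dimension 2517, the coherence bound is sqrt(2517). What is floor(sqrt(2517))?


50^2 = 2500 <= 2517 < 2601 = 51^2, so 50 <= sqrt(2517) < 51.
floor(sqrt(2517)) = 50.

50


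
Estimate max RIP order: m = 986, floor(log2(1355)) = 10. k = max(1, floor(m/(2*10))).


floor(log2(1355)) = 10.
2*10 = 20.
m/(2*floor(log2(n))) = 986/20 ≈ 49.3.
floor = 49.
k = max(1, 49) = 49.

49


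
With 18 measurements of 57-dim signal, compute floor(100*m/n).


100*m/n = 100*18/57 ≈ 31.5789.
floor = 31.

31


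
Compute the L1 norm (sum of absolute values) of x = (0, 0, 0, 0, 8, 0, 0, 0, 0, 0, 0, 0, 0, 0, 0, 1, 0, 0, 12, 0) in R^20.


Non-zero entries: [(4, 8), (15, 1), (18, 12)]
Absolute values: [8, 1, 12]
||x||_1 = sum = 21.

21


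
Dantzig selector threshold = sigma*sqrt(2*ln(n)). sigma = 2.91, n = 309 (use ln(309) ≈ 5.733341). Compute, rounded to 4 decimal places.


ln(309) ≈ 5.733341.
2*ln(n) ≈ 11.466682.
sqrt(2*ln(n)) ≈ sqrt(11.466682) ≈ 3.386249.
threshold ≈ 2.91*3.386249 = 9.85398459 ≈ 9.8540.

9.8540


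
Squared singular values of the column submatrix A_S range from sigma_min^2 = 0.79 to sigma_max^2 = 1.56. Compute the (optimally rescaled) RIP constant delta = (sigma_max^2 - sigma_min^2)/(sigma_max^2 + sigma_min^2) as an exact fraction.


lambda_max - lambda_min = 1.56 - 0.79 = 0.77.
lambda_max + lambda_min = 1.56 + 0.79 = 2.35.
delta = 0.77/2.35 = 77/235.

77/235


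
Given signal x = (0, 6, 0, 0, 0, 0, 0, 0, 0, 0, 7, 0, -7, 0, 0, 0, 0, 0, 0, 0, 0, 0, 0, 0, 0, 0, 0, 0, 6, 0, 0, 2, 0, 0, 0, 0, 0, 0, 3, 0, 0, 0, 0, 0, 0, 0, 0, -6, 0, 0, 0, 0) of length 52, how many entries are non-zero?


Non-zero positions: [1, 10, 12, 28, 31, 38, 47].
Sparsity = 7.

7


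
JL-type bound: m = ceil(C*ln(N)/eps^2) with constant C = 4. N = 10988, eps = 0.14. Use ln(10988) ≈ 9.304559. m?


ln(10988) ≈ 9.304559.
eps^2 = 0.14^2 = 0.0196.
C*ln(N)/eps^2 ≈ 4*9.304559/0.0196 ≈ 1898.8896.
m = ceil(1898.8896) = 1899.

1899


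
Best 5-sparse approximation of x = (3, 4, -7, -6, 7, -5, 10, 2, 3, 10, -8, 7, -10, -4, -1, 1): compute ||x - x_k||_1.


Sorted |x_i| descending: [10, 10, 10, 8, 7, 7, 7, 6, 5, 4, 4, 3, 3, 2, 1, 1]
Keep top 5: [10, 10, 10, 8, 7]
Tail entries: [7, 7, 6, 5, 4, 4, 3, 3, 2, 1, 1]
L1 error = sum of tail = 43.

43


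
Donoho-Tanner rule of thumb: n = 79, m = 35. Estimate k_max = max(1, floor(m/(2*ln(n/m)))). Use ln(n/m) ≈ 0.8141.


n/m = 79/35.
ln(n/m) ≈ 0.8141.
2*ln(n/m) ≈ 1.6282.
m/(2*ln(n/m)) ≈ 35/1.6282 ≈ 21.4961.
floor = 21.
k_max = max(1, 21) = 21.

21


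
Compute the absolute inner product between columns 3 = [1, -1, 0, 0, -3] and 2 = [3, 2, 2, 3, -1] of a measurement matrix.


Inner product: 1*3 + -1*2 + 0*2 + 0*3 + -3*-1
Products: [3, -2, 0, 0, 3]
Sum = 4.
|dot| = 4.

4


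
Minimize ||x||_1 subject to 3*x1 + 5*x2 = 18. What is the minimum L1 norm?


Axis intercepts:
  x1 = 6, x2 = 0: L1 = 6
  x1 = 0, x2 = 18/5: L1 = 18/5
x* = (0, 18/5)
||x*||_1 = 18/5.

18/5


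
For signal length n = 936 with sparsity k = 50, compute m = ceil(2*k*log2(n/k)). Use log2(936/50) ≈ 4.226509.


log2(n/k) = log2(936/50) ≈ 4.226509.
2*k*log2(n/k) ≈ 2*50*4.226509 = 422.6509.
m = ceil(422.6509) = 423.

423


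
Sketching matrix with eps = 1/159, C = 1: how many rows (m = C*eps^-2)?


1/eps = 159.
(1/eps)^2 = 25281.
m = 1*25281 = 25281.

25281


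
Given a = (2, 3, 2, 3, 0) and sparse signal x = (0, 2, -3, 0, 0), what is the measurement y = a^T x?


Non-zero terms: ['3*2', '2*-3']
Products: [6, -6]
y = sum = 0.

0


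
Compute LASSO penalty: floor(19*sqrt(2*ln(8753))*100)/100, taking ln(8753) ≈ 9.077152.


ln(8753) ≈ 9.077152.
2*ln(n) ≈ 18.154304.
sqrt(2*ln(n)) ≈ sqrt(18.154304) ≈ 4.260787.
lambda ≈ 19*4.260787 = 80.954953.
floor(lambda*100)/100 = 80.95.

80.95


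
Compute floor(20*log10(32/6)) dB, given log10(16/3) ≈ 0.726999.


||x||/||e|| = 32/6 = 16/3.
log10(16/3) ≈ 0.726999.
20*log10(||x||/||e||) ≈ 20*0.726999 = 14.53998.
floor(14.53998) = 14.

14


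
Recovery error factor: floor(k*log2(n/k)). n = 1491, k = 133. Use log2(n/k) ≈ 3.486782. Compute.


log2(n/k) = log2(1491/133) ≈ 3.486782.
k*log2(n/k) ≈ 133*3.486782 = 463.742006.
floor(463.742006) = 463.

463


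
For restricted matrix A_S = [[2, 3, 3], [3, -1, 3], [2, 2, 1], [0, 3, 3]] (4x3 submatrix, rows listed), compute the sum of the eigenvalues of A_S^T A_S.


Sum of eigenvalues of A_S^T A_S = trace(A_S^T A_S) = sum of squared column norms of A_S.
A_S^T A_S diagonal: [17, 23, 28].
trace = 17 + 23 + 28 = 68.

68


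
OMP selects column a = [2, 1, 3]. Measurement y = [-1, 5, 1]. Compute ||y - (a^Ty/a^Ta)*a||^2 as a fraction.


a^T a = 14.
a^T y = 6.
coeff = 6/14 = 3/7.
||r||^2 = 171/7.

171/7


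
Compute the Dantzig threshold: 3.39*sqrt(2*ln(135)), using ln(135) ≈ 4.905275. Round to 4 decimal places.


ln(135) ≈ 4.905275.
2*ln(n) ≈ 9.81055.
sqrt(2*ln(n)) ≈ sqrt(9.81055) ≈ 3.13218.
threshold ≈ 3.39*3.13218 = 10.6180902 ≈ 10.6181.

10.6181


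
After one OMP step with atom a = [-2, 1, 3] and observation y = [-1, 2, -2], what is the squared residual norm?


a^T a = 14.
a^T y = -2.
coeff = -2/14 = -1/7.
||r||^2 = 61/7.

61/7


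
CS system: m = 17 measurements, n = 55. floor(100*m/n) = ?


100*m/n = 100*17/55 ≈ 30.9091.
floor = 30.

30


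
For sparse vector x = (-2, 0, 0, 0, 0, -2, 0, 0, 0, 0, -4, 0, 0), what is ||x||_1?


Non-zero entries: [(0, -2), (5, -2), (10, -4)]
Absolute values: [2, 2, 4]
||x||_1 = sum = 8.

8


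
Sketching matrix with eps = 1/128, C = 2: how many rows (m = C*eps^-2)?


1/eps = 128.
(1/eps)^2 = 16384.
m = 2*16384 = 32768.

32768


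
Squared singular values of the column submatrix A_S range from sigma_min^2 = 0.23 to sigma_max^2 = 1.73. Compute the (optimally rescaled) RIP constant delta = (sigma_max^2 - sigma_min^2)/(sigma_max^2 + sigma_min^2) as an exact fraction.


lambda_max - lambda_min = 1.73 - 0.23 = 1.50.
lambda_max + lambda_min = 1.73 + 0.23 = 1.96.
delta = 1.50/1.96 = 150/196 = 75/98.

75/98


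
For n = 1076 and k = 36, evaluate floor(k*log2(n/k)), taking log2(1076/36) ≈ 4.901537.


log2(n/k) = log2(1076/36) ≈ 4.901537.
k*log2(n/k) ≈ 36*4.901537 = 176.455332.
floor(176.455332) = 176.

176


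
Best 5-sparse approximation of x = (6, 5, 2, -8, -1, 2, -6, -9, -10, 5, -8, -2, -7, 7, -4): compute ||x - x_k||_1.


Sorted |x_i| descending: [10, 9, 8, 8, 7, 7, 6, 6, 5, 5, 4, 2, 2, 2, 1]
Keep top 5: [10, 9, 8, 8, 7]
Tail entries: [7, 6, 6, 5, 5, 4, 2, 2, 2, 1]
L1 error = sum of tail = 40.

40


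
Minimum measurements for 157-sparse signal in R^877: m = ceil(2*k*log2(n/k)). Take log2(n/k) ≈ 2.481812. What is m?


log2(n/k) = log2(877/157) ≈ 2.481812.
2*k*log2(n/k) ≈ 2*157*2.481812 = 779.288968.
m = ceil(779.288968) = 780.

780


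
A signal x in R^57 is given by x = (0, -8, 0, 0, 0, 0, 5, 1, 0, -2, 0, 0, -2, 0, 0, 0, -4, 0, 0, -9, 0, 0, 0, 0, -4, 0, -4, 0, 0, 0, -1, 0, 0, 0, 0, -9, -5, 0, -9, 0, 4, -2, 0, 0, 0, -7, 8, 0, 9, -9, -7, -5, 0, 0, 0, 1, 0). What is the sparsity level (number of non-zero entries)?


Non-zero positions: [1, 6, 7, 9, 12, 16, 19, 24, 26, 30, 35, 36, 38, 40, 41, 45, 46, 48, 49, 50, 51, 55].
Sparsity = 22.

22


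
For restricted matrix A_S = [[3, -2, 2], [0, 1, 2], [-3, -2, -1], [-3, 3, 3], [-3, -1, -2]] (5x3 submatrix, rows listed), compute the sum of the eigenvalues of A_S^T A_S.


Sum of eigenvalues of A_S^T A_S = trace(A_S^T A_S) = sum of squared column norms of A_S.
A_S^T A_S diagonal: [36, 19, 22].
trace = 36 + 19 + 22 = 77.

77


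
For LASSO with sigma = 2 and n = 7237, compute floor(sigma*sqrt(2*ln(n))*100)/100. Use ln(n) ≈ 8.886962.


ln(7237) ≈ 8.886962.
2*ln(n) ≈ 17.773924.
sqrt(2*ln(n)) ≈ sqrt(17.773924) ≈ 4.215913.
lambda ≈ 2*4.215913 = 8.431826.
floor(lambda*100)/100 = 8.43.

8.43


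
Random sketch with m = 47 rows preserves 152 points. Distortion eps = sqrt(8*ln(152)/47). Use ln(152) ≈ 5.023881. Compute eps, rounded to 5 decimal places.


ln(152) ≈ 5.023881.
8*ln(N)/m ≈ 8*5.023881/47 ≈ 0.85512868.
eps = sqrt(0.85512868) ≈ 0.9247317 ≈ 0.92473.

0.92473


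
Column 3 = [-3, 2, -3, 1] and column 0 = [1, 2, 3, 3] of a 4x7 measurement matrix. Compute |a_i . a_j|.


Inner product: -3*1 + 2*2 + -3*3 + 1*3
Products: [-3, 4, -9, 3]
Sum = -5.
|dot| = 5.

5


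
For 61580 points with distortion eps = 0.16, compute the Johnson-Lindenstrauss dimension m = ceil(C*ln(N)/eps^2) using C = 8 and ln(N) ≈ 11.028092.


ln(61580) ≈ 11.028092.
eps^2 = 0.16^2 = 0.0256.
C*ln(N)/eps^2 ≈ 8*11.028092/0.0256 ≈ 3446.2787.
m = ceil(3446.2787) = 3447.

3447


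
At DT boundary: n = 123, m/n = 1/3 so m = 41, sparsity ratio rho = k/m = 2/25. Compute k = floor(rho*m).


m = 1/3*123 = 41.
rho = 2/25.
rho*m = 2/25*41 = 3.28.
k = floor(3.28) = 3.

3


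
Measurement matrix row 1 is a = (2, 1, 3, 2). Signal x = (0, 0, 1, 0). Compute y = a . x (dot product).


Non-zero terms: ['3*1']
Products: [3]
y = sum = 3.

3


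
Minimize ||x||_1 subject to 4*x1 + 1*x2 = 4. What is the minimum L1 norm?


Axis intercepts:
  x1 = 1, x2 = 0: L1 = 1
  x1 = 0, x2 = 4: L1 = 4
x* = (1, 0)
||x*||_1 = 1.

1


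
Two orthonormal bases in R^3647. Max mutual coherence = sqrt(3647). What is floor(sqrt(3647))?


60^2 = 3600 <= 3647 < 3721 = 61^2, so 60 <= sqrt(3647) < 61.
floor(sqrt(3647)) = 60.

60


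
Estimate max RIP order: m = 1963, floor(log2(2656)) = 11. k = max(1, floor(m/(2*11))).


floor(log2(2656)) = 11.
2*11 = 22.
m/(2*floor(log2(n))) = 1963/22 ≈ 89.2273.
floor = 89.
k = max(1, 89) = 89.

89


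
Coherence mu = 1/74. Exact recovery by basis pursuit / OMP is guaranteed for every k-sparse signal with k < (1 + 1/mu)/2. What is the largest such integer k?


1/mu = 74.
1 + 1/mu = 75.
(1 + 1/mu)/2 = 37.5 is not an integer, so k_max = floor(37.5) = 37.

37


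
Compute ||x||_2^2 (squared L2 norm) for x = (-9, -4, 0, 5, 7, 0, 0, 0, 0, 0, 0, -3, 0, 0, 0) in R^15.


Non-zero entries: [(0, -9), (1, -4), (3, 5), (4, 7), (11, -3)]
Squares: [81, 16, 25, 49, 9]
||x||_2^2 = sum = 180.

180


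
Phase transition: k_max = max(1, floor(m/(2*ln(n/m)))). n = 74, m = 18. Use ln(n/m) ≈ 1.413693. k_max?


n/m = 74/18 = 37/9.
ln(n/m) ≈ 1.413693.
2*ln(n/m) ≈ 2.827386.
m/(2*ln(n/m)) ≈ 18/2.827386 ≈ 6.3663.
floor = 6.
k_max = max(1, 6) = 6.

6


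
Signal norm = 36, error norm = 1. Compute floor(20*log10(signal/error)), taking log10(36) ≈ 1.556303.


||x||/||e|| = 36/1 = 36.
log10(36) ≈ 1.556303.
20*log10(||x||/||e||) ≈ 20*1.556303 = 31.12606.
floor(31.12606) = 31.

31


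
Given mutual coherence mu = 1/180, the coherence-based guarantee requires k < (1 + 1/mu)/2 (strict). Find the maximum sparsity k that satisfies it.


1/mu = 180.
1 + 1/mu = 181.
(1 + 1/mu)/2 = 90.5 is not an integer, so k_max = floor(90.5) = 90.

90


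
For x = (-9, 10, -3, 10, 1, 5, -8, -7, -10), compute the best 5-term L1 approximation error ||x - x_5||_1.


Sorted |x_i| descending: [10, 10, 10, 9, 8, 7, 5, 3, 1]
Keep top 5: [10, 10, 10, 9, 8]
Tail entries: [7, 5, 3, 1]
L1 error = sum of tail = 16.

16


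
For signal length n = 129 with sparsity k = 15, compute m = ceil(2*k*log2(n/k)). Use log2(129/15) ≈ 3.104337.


log2(n/k) = log2(129/15) ≈ 3.104337.
2*k*log2(n/k) ≈ 2*15*3.104337 = 93.13011.
m = ceil(93.13011) = 94.

94


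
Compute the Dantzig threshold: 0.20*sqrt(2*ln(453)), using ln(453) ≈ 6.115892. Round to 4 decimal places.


ln(453) ≈ 6.115892.
2*ln(n) ≈ 12.231784.
sqrt(2*ln(n)) ≈ sqrt(12.231784) ≈ 3.497397.
threshold ≈ 0.20*3.497397 = 0.6994794 ≈ 0.6995.

0.6995


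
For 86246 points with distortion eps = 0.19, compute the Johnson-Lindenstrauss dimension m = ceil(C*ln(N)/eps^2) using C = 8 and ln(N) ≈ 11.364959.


ln(86246) ≈ 11.364959.
eps^2 = 0.19^2 = 0.0361.
C*ln(N)/eps^2 ≈ 8*11.364959/0.0361 ≈ 2518.5505.
m = ceil(2518.5505) = 2519.

2519


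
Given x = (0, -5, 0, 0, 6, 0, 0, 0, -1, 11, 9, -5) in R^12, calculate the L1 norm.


Non-zero entries: [(1, -5), (4, 6), (8, -1), (9, 11), (10, 9), (11, -5)]
Absolute values: [5, 6, 1, 11, 9, 5]
||x||_1 = sum = 37.

37


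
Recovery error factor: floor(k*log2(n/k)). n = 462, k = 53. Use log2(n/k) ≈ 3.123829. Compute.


log2(n/k) = log2(462/53) ≈ 3.123829.
k*log2(n/k) ≈ 53*3.123829 = 165.562937.
floor(165.562937) = 165.

165


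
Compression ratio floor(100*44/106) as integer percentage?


100*m/n = 100*44/106 ≈ 41.5094.
floor = 41.

41


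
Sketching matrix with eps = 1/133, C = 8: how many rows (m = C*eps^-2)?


1/eps = 133.
(1/eps)^2 = 17689.
m = 8*17689 = 141512.

141512


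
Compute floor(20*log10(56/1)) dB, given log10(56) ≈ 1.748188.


||x||/||e|| = 56/1 = 56.
log10(56) ≈ 1.748188.
20*log10(||x||/||e||) ≈ 20*1.748188 = 34.96376.
floor(34.96376) = 34.

34


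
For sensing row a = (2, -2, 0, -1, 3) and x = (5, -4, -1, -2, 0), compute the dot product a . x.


Non-zero terms: ['2*5', '-2*-4', '0*-1', '-1*-2']
Products: [10, 8, 0, 2]
y = sum = 20.

20


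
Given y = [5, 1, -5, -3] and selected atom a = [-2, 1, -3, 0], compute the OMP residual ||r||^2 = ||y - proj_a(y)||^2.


a^T a = 14.
a^T y = 6.
coeff = 6/14 = 3/7.
||r||^2 = 402/7.

402/7


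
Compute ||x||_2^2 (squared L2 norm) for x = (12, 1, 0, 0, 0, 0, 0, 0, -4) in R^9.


Non-zero entries: [(0, 12), (1, 1), (8, -4)]
Squares: [144, 1, 16]
||x||_2^2 = sum = 161.

161


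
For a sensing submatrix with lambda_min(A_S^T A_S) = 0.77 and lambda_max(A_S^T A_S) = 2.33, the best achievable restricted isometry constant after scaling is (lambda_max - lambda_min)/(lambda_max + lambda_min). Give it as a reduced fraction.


lambda_max - lambda_min = 2.33 - 0.77 = 1.56.
lambda_max + lambda_min = 2.33 + 0.77 = 3.10.
delta = 1.56/3.10 = 156/310 = 78/155.

78/155


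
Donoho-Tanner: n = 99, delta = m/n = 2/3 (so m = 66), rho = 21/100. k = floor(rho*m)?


m = 2/3*99 = 66.
rho = 21/100.
rho*m = 21/100*66 = 13.86.
k = floor(13.86) = 13.

13


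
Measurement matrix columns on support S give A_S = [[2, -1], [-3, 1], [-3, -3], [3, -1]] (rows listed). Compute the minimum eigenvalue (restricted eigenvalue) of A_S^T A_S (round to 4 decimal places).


A_S^T A_S = [[31, 1], [1, 12]].
trace = 43.
det = 371.
disc = trace^2 - 4*det = 1849 - 4*371 = 365.
sqrt(365) ≈ 19.104973.
lam_min = (43 - sqrt(365))/2 ≈ (43 - 19.104973)/2 = 11.9475135 ≈ 11.9475.

11.9475


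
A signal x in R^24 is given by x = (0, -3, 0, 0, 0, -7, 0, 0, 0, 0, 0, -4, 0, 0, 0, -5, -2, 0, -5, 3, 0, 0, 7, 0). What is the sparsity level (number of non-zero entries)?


Non-zero positions: [1, 5, 11, 15, 16, 18, 19, 22].
Sparsity = 8.

8


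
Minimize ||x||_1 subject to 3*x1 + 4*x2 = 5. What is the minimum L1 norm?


Axis intercepts:
  x1 = 5/3, x2 = 0: L1 = 5/3
  x1 = 0, x2 = 5/4: L1 = 5/4
x* = (0, 5/4)
||x*||_1 = 5/4.

5/4


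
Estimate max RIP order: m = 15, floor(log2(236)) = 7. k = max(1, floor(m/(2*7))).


floor(log2(236)) = 7.
2*7 = 14.
m/(2*floor(log2(n))) = 15/14 ≈ 1.0714.
floor = 1.
k = max(1, 1) = 1.

1


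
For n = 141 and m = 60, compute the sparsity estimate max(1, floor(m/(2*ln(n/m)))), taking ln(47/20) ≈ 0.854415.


n/m = 141/60 = 47/20.
ln(n/m) ≈ 0.854415.
2*ln(n/m) ≈ 1.70883.
m/(2*ln(n/m)) ≈ 60/1.70883 ≈ 35.1117.
floor = 35.
k_max = max(1, 35) = 35.

35


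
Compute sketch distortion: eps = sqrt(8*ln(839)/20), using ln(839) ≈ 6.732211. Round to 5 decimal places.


ln(839) ≈ 6.732211.
8*ln(N)/m ≈ 8*6.732211/20 ≈ 2.6928844.
eps = sqrt(2.6928844) ≈ 1.641001 ≈ 1.64100.

1.64100


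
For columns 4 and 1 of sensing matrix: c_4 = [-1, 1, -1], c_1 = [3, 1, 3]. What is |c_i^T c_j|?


Inner product: -1*3 + 1*1 + -1*3
Products: [-3, 1, -3]
Sum = -5.
|dot| = 5.

5


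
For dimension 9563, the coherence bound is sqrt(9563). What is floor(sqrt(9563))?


97^2 = 9409 <= 9563 < 9604 = 98^2, so 97 <= sqrt(9563) < 98.
floor(sqrt(9563)) = 97.

97


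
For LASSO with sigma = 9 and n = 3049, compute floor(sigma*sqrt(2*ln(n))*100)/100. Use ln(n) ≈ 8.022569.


ln(3049) ≈ 8.022569.
2*ln(n) ≈ 16.045138.
sqrt(2*ln(n)) ≈ sqrt(16.045138) ≈ 4.005638.
lambda ≈ 9*4.005638 = 36.050742.
floor(lambda*100)/100 = 36.05.

36.05


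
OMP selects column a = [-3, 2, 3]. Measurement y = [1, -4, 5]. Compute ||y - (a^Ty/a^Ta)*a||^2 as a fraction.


a^T a = 22.
a^T y = 4.
coeff = 4/22 = 2/11.
||r||^2 = 454/11.

454/11


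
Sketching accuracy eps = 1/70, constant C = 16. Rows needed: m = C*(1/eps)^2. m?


1/eps = 70.
(1/eps)^2 = 4900.
m = 16*4900 = 78400.

78400


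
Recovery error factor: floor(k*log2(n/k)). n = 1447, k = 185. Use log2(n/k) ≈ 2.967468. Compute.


log2(n/k) = log2(1447/185) ≈ 2.967468.
k*log2(n/k) ≈ 185*2.967468 = 548.98158.
floor(548.98158) = 548.

548


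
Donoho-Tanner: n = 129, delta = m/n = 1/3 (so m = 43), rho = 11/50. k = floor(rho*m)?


m = 1/3*129 = 43.
rho = 11/50.
rho*m = 11/50*43 = 9.46.
k = floor(9.46) = 9.

9


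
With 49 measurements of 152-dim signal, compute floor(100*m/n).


100*m/n = 100*49/152 ≈ 32.2368.
floor = 32.

32


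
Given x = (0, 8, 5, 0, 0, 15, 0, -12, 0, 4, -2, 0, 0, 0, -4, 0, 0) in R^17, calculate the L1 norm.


Non-zero entries: [(1, 8), (2, 5), (5, 15), (7, -12), (9, 4), (10, -2), (14, -4)]
Absolute values: [8, 5, 15, 12, 4, 2, 4]
||x||_1 = sum = 50.

50


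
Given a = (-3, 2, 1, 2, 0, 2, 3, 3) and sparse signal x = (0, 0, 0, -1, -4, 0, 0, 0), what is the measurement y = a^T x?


Non-zero terms: ['2*-1', '0*-4']
Products: [-2, 0]
y = sum = -2.

-2


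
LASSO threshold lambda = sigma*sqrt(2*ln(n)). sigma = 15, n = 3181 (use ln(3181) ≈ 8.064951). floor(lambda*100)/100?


ln(3181) ≈ 8.064951.
2*ln(n) ≈ 16.129902.
sqrt(2*ln(n)) ≈ sqrt(16.129902) ≈ 4.016205.
lambda ≈ 15*4.016205 = 60.243075.
floor(lambda*100)/100 = 60.24.

60.24


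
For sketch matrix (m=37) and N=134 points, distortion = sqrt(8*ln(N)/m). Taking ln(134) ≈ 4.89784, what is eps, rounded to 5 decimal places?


ln(134) ≈ 4.89784.
8*ln(N)/m ≈ 8*4.89784/37 ≈ 1.05899243.
eps = sqrt(1.05899243) ≈ 1.0290736 ≈ 1.02907.

1.02907


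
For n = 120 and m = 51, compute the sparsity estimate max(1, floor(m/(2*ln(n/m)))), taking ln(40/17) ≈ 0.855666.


n/m = 120/51 = 40/17.
ln(n/m) ≈ 0.855666.
2*ln(n/m) ≈ 1.711332.
m/(2*ln(n/m)) ≈ 51/1.711332 ≈ 29.8013.
floor = 29.
k_max = max(1, 29) = 29.

29


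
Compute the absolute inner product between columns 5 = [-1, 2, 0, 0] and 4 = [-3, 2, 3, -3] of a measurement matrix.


Inner product: -1*-3 + 2*2 + 0*3 + 0*-3
Products: [3, 4, 0, 0]
Sum = 7.
|dot| = 7.

7


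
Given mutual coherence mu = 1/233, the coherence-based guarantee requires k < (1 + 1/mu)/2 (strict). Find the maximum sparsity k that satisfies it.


1/mu = 233.
1 + 1/mu = 234.
(1 + 1/mu)/2 = 117 is an integer and the inequality is strict, so k_max = 117 - 1 = 116.

116


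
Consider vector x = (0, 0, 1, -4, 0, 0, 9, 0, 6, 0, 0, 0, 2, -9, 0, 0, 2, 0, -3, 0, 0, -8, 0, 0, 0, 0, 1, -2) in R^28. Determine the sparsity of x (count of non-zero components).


Non-zero positions: [2, 3, 6, 8, 12, 13, 16, 18, 21, 26, 27].
Sparsity = 11.

11


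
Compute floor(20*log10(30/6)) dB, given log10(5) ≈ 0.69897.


||x||/||e|| = 30/6 = 5.
log10(5) ≈ 0.69897.
20*log10(||x||/||e||) ≈ 20*0.69897 = 13.9794.
floor(13.9794) = 13.

13


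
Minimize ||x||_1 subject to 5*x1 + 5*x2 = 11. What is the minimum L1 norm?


Axis intercepts:
  x1 = 11/5, x2 = 0: L1 = 11/5
  x1 = 0, x2 = 11/5: L1 = 11/5
x* = (11/5, 0)
||x*||_1 = 11/5.

11/5


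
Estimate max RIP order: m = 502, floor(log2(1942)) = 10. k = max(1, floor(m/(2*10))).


floor(log2(1942)) = 10.
2*10 = 20.
m/(2*floor(log2(n))) = 502/20 ≈ 25.1.
floor = 25.
k = max(1, 25) = 25.

25


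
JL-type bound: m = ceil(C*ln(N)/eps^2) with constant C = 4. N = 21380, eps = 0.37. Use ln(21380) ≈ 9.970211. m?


ln(21380) ≈ 9.970211.
eps^2 = 0.37^2 = 0.1369.
C*ln(N)/eps^2 ≈ 4*9.970211/0.1369 ≈ 291.3137.
m = ceil(291.3137) = 292.

292


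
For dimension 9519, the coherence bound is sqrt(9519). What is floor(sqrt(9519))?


97^2 = 9409 <= 9519 < 9604 = 98^2, so 97 <= sqrt(9519) < 98.
floor(sqrt(9519)) = 97.

97


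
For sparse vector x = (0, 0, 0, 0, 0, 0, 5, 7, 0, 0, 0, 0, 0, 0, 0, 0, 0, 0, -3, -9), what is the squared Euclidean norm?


Non-zero entries: [(6, 5), (7, 7), (18, -3), (19, -9)]
Squares: [25, 49, 9, 81]
||x||_2^2 = sum = 164.

164


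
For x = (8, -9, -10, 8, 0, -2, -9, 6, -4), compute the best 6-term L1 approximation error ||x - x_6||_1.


Sorted |x_i| descending: [10, 9, 9, 8, 8, 6, 4, 2, 0]
Keep top 6: [10, 9, 9, 8, 8, 6]
Tail entries: [4, 2, 0]
L1 error = sum of tail = 6.

6


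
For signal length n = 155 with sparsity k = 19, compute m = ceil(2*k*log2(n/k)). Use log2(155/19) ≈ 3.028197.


log2(n/k) = log2(155/19) ≈ 3.028197.
2*k*log2(n/k) ≈ 2*19*3.028197 = 115.071486.
m = ceil(115.071486) = 116.

116


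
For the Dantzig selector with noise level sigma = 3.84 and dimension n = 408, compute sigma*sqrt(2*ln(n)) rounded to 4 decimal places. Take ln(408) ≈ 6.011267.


ln(408) ≈ 6.011267.
2*ln(n) ≈ 12.022534.
sqrt(2*ln(n)) ≈ sqrt(12.022534) ≈ 3.467353.
threshold ≈ 3.84*3.467353 = 13.31463552 ≈ 13.3146.

13.3146


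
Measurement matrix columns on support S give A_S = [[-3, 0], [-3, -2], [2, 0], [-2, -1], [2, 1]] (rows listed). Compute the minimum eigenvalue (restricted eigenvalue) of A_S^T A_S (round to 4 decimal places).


A_S^T A_S = [[30, 10], [10, 6]].
trace = 36.
det = 80.
disc = trace^2 - 4*det = 1296 - 4*80 = 976.
sqrt(976) ≈ 31.240999.
lam_min = (36 - sqrt(976))/2 ≈ (36 - 31.240999)/2 = 2.3795005 ≈ 2.3795.

2.3795


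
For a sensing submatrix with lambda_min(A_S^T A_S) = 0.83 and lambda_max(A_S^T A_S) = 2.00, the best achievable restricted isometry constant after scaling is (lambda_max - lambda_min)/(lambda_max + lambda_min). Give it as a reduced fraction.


lambda_max - lambda_min = 2.00 - 0.83 = 1.17.
lambda_max + lambda_min = 2.00 + 0.83 = 2.83.
delta = 1.17/2.83 = 117/283.

117/283


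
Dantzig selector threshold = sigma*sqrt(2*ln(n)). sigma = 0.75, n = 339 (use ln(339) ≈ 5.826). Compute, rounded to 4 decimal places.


ln(339) ≈ 5.826.
2*ln(n) ≈ 11.652.
sqrt(2*ln(n)) ≈ sqrt(11.652) ≈ 3.413503.
threshold ≈ 0.75*3.413503 = 2.56012725 ≈ 2.5601.

2.5601


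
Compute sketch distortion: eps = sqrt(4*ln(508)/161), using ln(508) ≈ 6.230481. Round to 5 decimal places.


ln(508) ≈ 6.230481.
4*ln(N)/m ≈ 4*6.230481/161 ≈ 0.15479456.
eps = sqrt(0.15479456) ≈ 0.3934394 ≈ 0.39344.

0.39344


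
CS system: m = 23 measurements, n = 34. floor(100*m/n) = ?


100*m/n = 100*23/34 ≈ 67.6471.
floor = 67.

67


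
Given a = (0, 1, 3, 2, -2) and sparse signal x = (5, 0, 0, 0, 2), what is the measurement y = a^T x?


Non-zero terms: ['0*5', '-2*2']
Products: [0, -4]
y = sum = -4.

-4


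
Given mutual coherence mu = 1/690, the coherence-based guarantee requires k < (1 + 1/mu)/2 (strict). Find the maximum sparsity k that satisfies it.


1/mu = 690.
1 + 1/mu = 691.
(1 + 1/mu)/2 = 345.5 is not an integer, so k_max = floor(345.5) = 345.

345


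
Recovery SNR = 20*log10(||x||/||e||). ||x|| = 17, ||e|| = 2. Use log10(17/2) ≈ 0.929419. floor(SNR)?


||x||/||e|| = 17/2.
log10(17/2) ≈ 0.929419.
20*log10(||x||/||e||) ≈ 20*0.929419 = 18.58838.
floor(18.58838) = 18.

18


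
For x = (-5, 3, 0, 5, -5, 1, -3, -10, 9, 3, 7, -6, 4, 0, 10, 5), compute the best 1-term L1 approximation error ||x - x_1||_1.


Sorted |x_i| descending: [10, 10, 9, 7, 6, 5, 5, 5, 5, 4, 3, 3, 3, 1, 0, 0]
Keep top 1: [10]
Tail entries: [10, 9, 7, 6, 5, 5, 5, 5, 4, 3, 3, 3, 1, 0, 0]
L1 error = sum of tail = 66.

66
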